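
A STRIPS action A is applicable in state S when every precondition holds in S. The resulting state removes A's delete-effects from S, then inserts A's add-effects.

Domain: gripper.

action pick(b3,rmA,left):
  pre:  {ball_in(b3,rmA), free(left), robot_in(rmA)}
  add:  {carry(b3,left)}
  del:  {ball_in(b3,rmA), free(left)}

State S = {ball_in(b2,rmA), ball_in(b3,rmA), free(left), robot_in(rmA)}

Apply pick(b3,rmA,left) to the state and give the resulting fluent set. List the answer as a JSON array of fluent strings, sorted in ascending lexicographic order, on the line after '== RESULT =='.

Progress:
  pre ⊆ S: {ball_in(b3,rmA), free(left), robot_in(rmA)} ⊆ S  — applicable
  S \ del = {ball_in(b2,rmA), robot_in(rmA)}
  ∪ add   = {ball_in(b2,rmA), carry(b3,left), robot_in(rmA)}

== RESULT ==
["ball_in(b2,rmA)", "carry(b3,left)", "robot_in(rmA)"]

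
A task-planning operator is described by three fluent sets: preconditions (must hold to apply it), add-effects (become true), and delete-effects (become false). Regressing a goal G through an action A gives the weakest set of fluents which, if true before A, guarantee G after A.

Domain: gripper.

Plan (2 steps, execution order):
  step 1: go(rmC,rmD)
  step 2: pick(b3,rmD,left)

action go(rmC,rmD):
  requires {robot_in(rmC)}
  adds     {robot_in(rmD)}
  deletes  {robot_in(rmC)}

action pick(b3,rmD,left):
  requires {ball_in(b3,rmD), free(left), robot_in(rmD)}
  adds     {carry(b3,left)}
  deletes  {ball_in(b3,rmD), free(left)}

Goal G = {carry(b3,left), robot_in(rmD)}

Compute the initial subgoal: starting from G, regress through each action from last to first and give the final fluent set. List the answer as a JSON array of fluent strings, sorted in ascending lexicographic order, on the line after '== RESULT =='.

Regress step by step:
  through step 2 (pick(b3,rmD,left)): drop {carry(b3,left)}, keep {robot_in(rmD)}, require {ball_in(b3,rmD), free(left), robot_in(rmD)}
    → {ball_in(b3,rmD), free(left), robot_in(rmD)}
  through step 1 (go(rmC,rmD)): drop {robot_in(rmD)}, keep {ball_in(b3,rmD), free(left)}, require {robot_in(rmC)}
    → {ball_in(b3,rmD), free(left), robot_in(rmC)}

== RESULT ==
["ball_in(b3,rmD)", "free(left)", "robot_in(rmC)"]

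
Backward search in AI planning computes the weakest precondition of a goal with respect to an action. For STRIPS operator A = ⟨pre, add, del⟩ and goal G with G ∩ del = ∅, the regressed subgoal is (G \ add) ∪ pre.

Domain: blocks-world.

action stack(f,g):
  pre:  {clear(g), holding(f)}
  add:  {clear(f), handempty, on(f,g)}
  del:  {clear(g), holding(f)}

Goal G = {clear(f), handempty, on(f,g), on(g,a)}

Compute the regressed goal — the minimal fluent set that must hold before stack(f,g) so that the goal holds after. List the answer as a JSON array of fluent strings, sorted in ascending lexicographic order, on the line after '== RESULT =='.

Compute (G \ add) ∪ pre:
  G ∩ del = {}  (empty — regression defined)
  G \ add = {clear(f), handempty, on(f,g), on(g,a)} \ {clear(f), handempty, on(f,g)} = {on(g,a)}
  ∪ pre   = {on(g,a)} ∪ {clear(g), holding(f)}
          = {clear(g), holding(f), on(g,a)}

== RESULT ==
["clear(g)", "holding(f)", "on(g,a)"]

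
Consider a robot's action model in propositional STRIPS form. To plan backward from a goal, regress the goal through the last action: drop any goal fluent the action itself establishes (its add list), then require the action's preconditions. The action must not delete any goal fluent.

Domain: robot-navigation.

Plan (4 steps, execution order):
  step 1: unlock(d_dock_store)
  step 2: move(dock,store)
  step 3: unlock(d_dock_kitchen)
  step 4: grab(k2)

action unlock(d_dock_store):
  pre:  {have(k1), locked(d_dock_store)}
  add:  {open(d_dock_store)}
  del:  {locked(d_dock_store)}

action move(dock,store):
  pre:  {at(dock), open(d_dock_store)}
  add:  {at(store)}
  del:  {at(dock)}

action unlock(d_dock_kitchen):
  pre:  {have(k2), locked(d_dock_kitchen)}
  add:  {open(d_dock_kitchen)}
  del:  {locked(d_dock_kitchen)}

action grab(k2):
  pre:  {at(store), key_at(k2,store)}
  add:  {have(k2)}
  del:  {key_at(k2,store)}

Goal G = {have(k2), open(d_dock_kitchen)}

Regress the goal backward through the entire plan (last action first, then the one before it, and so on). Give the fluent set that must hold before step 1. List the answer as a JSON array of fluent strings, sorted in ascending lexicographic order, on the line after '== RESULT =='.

Regress step by step:
  through step 4 (grab(k2)): drop {have(k2)}, keep {open(d_dock_kitchen)}, require {at(store), key_at(k2,store)}
    → {at(store), key_at(k2,store), open(d_dock_kitchen)}
  through step 3 (unlock(d_dock_kitchen)): drop {open(d_dock_kitchen)}, keep {at(store), key_at(k2,store)}, require {have(k2), locked(d_dock_kitchen)}
    → {at(store), have(k2), key_at(k2,store), locked(d_dock_kitchen)}
  through step 2 (move(dock,store)): drop {at(store)}, keep {have(k2), key_at(k2,store), locked(d_dock_kitchen)}, require {at(dock), open(d_dock_store)}
    → {at(dock), have(k2), key_at(k2,store), locked(d_dock_kitchen), open(d_dock_store)}
  through step 1 (unlock(d_dock_store)): drop {open(d_dock_store)}, keep {at(dock), have(k2), key_at(k2,store), locked(d_dock_kitchen)}, require {have(k1), locked(d_dock_store)}
    → {at(dock), have(k1), have(k2), key_at(k2,store), locked(d_dock_kitchen), locked(d_dock_store)}

== RESULT ==
["at(dock)", "have(k1)", "have(k2)", "key_at(k2,store)", "locked(d_dock_kitchen)", "locked(d_dock_store)"]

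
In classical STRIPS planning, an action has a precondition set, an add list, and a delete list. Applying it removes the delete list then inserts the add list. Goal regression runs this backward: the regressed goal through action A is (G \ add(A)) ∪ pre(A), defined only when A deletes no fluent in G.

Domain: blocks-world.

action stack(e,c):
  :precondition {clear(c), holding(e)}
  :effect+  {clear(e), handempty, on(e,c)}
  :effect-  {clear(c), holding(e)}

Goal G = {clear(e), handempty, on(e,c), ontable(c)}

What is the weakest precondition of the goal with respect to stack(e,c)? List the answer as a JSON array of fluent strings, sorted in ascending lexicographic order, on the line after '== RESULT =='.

Compute (G \ add) ∪ pre:
  G ∩ del = {}  (empty — regression defined)
  G \ add = {clear(e), handempty, on(e,c), ontable(c)} \ {clear(e), handempty, on(e,c)} = {ontable(c)}
  ∪ pre   = {ontable(c)} ∪ {clear(c), holding(e)}
          = {clear(c), holding(e), ontable(c)}

== RESULT ==
["clear(c)", "holding(e)", "ontable(c)"]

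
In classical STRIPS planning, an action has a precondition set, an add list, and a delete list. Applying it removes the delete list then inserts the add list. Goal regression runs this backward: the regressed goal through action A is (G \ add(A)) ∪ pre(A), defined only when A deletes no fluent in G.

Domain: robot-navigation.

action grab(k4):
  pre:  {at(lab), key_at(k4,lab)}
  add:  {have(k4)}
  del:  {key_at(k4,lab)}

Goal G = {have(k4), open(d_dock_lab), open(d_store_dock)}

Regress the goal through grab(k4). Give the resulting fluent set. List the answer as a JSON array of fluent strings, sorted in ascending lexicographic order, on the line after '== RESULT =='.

Compute (G \ add) ∪ pre:
  G ∩ del = {}  (empty — regression defined)
  G \ add = {have(k4), open(d_dock_lab), open(d_store_dock)} \ {have(k4)} = {open(d_dock_lab), open(d_store_dock)}
  ∪ pre   = {open(d_dock_lab), open(d_store_dock)} ∪ {at(lab), key_at(k4,lab)}
          = {at(lab), key_at(k4,lab), open(d_dock_lab), open(d_store_dock)}

== RESULT ==
["at(lab)", "key_at(k4,lab)", "open(d_dock_lab)", "open(d_store_dock)"]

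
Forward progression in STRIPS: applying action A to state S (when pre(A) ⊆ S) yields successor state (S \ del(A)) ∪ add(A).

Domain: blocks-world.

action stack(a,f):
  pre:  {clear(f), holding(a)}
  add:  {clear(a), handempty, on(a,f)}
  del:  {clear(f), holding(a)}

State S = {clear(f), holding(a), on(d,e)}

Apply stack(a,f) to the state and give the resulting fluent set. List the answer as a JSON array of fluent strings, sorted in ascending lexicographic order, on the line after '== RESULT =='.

Compute (S \ del) ∪ add:
  pre ⊆ S: {clear(f), holding(a)} ⊆ S  — applicable
  S \ del = {on(d,e)}
  ∪ add   = {clear(a), handempty, on(a,f), on(d,e)}

== RESULT ==
["clear(a)", "handempty", "on(a,f)", "on(d,e)"]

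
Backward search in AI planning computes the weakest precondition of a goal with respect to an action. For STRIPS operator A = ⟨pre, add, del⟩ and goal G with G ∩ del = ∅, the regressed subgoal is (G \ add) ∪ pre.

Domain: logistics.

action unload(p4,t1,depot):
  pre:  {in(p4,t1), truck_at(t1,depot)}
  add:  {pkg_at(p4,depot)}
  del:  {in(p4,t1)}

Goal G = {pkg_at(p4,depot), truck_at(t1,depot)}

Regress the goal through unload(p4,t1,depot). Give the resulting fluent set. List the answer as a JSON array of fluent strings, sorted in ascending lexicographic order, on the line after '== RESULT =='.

Regress:
  G ∩ del = {}  (empty — regression defined)
  G \ add = {pkg_at(p4,depot), truck_at(t1,depot)} \ {pkg_at(p4,depot)} = {truck_at(t1,depot)}
  ∪ pre   = {truck_at(t1,depot)} ∪ {in(p4,t1), truck_at(t1,depot)}
          = {in(p4,t1), truck_at(t1,depot)}

== RESULT ==
["in(p4,t1)", "truck_at(t1,depot)"]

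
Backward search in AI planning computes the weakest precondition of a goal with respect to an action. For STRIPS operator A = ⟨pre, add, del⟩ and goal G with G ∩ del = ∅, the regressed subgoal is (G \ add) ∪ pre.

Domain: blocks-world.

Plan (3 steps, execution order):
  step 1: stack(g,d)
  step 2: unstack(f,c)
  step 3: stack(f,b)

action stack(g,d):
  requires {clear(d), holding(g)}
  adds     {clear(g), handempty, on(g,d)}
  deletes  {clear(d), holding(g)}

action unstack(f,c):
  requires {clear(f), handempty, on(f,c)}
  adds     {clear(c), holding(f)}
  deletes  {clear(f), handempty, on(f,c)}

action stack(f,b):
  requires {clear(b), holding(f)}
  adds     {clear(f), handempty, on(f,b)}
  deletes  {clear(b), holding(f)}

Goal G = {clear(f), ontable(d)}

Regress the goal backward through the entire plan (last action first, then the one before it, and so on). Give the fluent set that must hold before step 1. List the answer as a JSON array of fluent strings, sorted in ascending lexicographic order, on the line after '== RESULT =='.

Regress step by step:
  through step 3 (stack(f,b)): drop {clear(f)}, keep {ontable(d)}, require {clear(b), holding(f)}
    → {clear(b), holding(f), ontable(d)}
  through step 2 (unstack(f,c)): drop {holding(f)}, keep {clear(b), ontable(d)}, require {clear(f), handempty, on(f,c)}
    → {clear(b), clear(f), handempty, on(f,c), ontable(d)}
  through step 1 (stack(g,d)): drop {handempty}, keep {clear(b), clear(f), on(f,c), ontable(d)}, require {clear(d), holding(g)}
    → {clear(b), clear(d), clear(f), holding(g), on(f,c), ontable(d)}

== RESULT ==
["clear(b)", "clear(d)", "clear(f)", "holding(g)", "on(f,c)", "ontable(d)"]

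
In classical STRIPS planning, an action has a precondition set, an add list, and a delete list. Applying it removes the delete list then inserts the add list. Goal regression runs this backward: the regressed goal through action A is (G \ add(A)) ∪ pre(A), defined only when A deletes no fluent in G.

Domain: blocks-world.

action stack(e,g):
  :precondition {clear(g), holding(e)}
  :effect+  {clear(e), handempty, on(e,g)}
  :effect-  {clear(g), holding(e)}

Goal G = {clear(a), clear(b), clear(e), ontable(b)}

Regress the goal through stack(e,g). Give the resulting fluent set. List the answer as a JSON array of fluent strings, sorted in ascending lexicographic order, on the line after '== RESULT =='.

Regress:
  G ∩ del = {}  (empty — regression defined)
  G \ add = {clear(a), clear(b), clear(e), ontable(b)} \ {clear(e), handempty, on(e,g)} = {clear(a), clear(b), ontable(b)}
  ∪ pre   = {clear(a), clear(b), ontable(b)} ∪ {clear(g), holding(e)}
          = {clear(a), clear(b), clear(g), holding(e), ontable(b)}

== RESULT ==
["clear(a)", "clear(b)", "clear(g)", "holding(e)", "ontable(b)"]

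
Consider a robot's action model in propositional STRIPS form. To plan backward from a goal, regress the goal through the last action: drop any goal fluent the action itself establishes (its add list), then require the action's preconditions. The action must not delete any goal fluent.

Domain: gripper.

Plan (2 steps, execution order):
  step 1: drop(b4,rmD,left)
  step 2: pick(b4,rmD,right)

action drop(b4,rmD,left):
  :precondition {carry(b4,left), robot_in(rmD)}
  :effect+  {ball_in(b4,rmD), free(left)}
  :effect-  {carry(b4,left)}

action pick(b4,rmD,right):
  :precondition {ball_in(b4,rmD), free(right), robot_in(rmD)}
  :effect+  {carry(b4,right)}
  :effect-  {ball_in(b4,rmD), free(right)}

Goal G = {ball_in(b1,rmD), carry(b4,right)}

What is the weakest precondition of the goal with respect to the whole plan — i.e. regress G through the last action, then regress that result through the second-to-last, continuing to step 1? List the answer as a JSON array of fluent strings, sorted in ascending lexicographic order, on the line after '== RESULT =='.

Work backward from the goal:
  through step 2 (pick(b4,rmD,right)): drop {carry(b4,right)}, keep {ball_in(b1,rmD)}, require {ball_in(b4,rmD), free(right), robot_in(rmD)}
    → {ball_in(b1,rmD), ball_in(b4,rmD), free(right), robot_in(rmD)}
  through step 1 (drop(b4,rmD,left)): drop {ball_in(b4,rmD)}, keep {ball_in(b1,rmD), free(right), robot_in(rmD)}, require {carry(b4,left), robot_in(rmD)}
    → {ball_in(b1,rmD), carry(b4,left), free(right), robot_in(rmD)}

== RESULT ==
["ball_in(b1,rmD)", "carry(b4,left)", "free(right)", "robot_in(rmD)"]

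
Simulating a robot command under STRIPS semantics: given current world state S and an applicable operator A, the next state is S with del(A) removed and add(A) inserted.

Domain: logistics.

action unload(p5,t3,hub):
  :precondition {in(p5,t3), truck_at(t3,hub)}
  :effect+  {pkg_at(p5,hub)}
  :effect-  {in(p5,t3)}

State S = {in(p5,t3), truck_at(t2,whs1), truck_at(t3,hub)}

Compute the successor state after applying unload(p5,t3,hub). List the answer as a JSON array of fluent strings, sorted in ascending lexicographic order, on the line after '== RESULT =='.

Progress:
  pre ⊆ S: {in(p5,t3), truck_at(t3,hub)} ⊆ S  — applicable
  S \ del = {truck_at(t2,whs1), truck_at(t3,hub)}
  ∪ add   = {pkg_at(p5,hub), truck_at(t2,whs1), truck_at(t3,hub)}

== RESULT ==
["pkg_at(p5,hub)", "truck_at(t2,whs1)", "truck_at(t3,hub)"]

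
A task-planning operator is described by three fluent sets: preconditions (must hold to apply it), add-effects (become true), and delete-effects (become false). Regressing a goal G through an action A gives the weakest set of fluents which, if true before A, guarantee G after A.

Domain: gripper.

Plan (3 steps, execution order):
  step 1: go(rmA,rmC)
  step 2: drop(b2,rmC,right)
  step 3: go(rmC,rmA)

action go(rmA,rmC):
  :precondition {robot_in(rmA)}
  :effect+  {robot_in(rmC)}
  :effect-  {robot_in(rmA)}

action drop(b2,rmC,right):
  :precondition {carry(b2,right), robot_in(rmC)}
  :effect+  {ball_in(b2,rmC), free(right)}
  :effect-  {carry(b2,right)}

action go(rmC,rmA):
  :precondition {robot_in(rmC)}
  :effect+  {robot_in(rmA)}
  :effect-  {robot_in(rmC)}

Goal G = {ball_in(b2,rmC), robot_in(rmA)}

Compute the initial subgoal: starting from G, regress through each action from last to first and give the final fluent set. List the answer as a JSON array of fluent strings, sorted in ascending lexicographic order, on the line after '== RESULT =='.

Regress step by step:
  through step 3 (go(rmC,rmA)): drop {robot_in(rmA)}, keep {ball_in(b2,rmC)}, require {robot_in(rmC)}
    → {ball_in(b2,rmC), robot_in(rmC)}
  through step 2 (drop(b2,rmC,right)): drop {ball_in(b2,rmC)}, keep {robot_in(rmC)}, require {carry(b2,right), robot_in(rmC)}
    → {carry(b2,right), robot_in(rmC)}
  through step 1 (go(rmA,rmC)): drop {robot_in(rmC)}, keep {carry(b2,right)}, require {robot_in(rmA)}
    → {carry(b2,right), robot_in(rmA)}

== RESULT ==
["carry(b2,right)", "robot_in(rmA)"]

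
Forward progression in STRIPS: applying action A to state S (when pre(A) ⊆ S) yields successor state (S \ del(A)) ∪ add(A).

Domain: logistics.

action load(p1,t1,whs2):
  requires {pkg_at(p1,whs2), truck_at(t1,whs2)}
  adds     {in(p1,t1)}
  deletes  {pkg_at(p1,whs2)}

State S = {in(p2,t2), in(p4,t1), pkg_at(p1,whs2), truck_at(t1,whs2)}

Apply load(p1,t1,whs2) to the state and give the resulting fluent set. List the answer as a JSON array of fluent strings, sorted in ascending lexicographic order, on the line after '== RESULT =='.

Progress:
  pre ⊆ S: {pkg_at(p1,whs2), truck_at(t1,whs2)} ⊆ S  — applicable
  S \ del = {in(p2,t2), in(p4,t1), truck_at(t1,whs2)}
  ∪ add   = {in(p1,t1), in(p2,t2), in(p4,t1), truck_at(t1,whs2)}

== RESULT ==
["in(p1,t1)", "in(p2,t2)", "in(p4,t1)", "truck_at(t1,whs2)"]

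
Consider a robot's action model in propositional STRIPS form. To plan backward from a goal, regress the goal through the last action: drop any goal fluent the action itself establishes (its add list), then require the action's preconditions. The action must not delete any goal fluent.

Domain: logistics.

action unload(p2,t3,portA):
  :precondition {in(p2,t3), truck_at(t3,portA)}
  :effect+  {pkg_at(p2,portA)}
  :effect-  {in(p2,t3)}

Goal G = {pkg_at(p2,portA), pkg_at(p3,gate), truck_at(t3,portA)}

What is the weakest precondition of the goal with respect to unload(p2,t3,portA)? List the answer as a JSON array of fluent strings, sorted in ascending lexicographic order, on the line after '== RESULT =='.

Compute (G \ add) ∪ pre:
  G ∩ del = {}  (empty — regression defined)
  G \ add = {pkg_at(p2,portA), pkg_at(p3,gate), truck_at(t3,portA)} \ {pkg_at(p2,portA)} = {pkg_at(p3,gate), truck_at(t3,portA)}
  ∪ pre   = {pkg_at(p3,gate), truck_at(t3,portA)} ∪ {in(p2,t3), truck_at(t3,portA)}
          = {in(p2,t3), pkg_at(p3,gate), truck_at(t3,portA)}

== RESULT ==
["in(p2,t3)", "pkg_at(p3,gate)", "truck_at(t3,portA)"]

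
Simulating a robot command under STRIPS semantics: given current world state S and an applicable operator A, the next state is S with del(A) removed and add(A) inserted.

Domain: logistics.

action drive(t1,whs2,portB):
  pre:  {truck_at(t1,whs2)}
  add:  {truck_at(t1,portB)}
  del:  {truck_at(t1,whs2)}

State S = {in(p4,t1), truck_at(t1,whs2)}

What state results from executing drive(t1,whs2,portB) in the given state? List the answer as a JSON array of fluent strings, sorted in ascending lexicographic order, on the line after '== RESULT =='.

Compute (S \ del) ∪ add:
  pre ⊆ S: {truck_at(t1,whs2)} ⊆ S  — applicable
  S \ del = {in(p4,t1)}
  ∪ add   = {in(p4,t1), truck_at(t1,portB)}

== RESULT ==
["in(p4,t1)", "truck_at(t1,portB)"]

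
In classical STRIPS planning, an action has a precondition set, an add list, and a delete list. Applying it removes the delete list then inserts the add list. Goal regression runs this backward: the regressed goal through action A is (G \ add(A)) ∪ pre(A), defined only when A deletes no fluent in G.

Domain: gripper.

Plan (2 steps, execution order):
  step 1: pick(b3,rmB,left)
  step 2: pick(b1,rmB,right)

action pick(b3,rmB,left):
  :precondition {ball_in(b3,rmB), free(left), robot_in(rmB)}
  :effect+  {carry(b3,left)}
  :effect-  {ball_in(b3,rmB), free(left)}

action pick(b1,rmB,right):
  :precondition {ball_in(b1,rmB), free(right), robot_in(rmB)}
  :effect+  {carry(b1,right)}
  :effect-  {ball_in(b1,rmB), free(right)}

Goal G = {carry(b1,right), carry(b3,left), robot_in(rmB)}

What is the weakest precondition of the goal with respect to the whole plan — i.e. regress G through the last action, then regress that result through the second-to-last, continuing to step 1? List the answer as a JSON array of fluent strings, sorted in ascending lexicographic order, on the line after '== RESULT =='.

Work backward from the goal:
  through step 2 (pick(b1,rmB,right)): drop {carry(b1,right)}, keep {carry(b3,left), robot_in(rmB)}, require {ball_in(b1,rmB), free(right), robot_in(rmB)}
    → {ball_in(b1,rmB), carry(b3,left), free(right), robot_in(rmB)}
  through step 1 (pick(b3,rmB,left)): drop {carry(b3,left)}, keep {ball_in(b1,rmB), free(right), robot_in(rmB)}, require {ball_in(b3,rmB), free(left), robot_in(rmB)}
    → {ball_in(b1,rmB), ball_in(b3,rmB), free(left), free(right), robot_in(rmB)}

== RESULT ==
["ball_in(b1,rmB)", "ball_in(b3,rmB)", "free(left)", "free(right)", "robot_in(rmB)"]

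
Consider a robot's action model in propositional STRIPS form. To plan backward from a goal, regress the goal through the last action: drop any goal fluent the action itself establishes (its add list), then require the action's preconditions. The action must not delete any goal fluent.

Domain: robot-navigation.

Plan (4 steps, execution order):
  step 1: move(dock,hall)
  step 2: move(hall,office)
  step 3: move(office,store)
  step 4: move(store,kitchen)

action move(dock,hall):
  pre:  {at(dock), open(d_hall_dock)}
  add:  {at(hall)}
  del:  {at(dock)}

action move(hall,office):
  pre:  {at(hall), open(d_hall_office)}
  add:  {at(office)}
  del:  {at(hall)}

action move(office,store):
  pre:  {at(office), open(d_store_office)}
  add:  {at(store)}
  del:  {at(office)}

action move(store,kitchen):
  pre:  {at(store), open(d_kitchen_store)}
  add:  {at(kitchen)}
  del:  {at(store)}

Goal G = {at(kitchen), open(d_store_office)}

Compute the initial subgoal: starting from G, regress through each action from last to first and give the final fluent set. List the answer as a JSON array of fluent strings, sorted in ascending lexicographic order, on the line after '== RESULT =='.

Regress step by step:
  through step 4 (move(store,kitchen)): drop {at(kitchen)}, keep {open(d_store_office)}, require {at(store), open(d_kitchen_store)}
    → {at(store), open(d_kitchen_store), open(d_store_office)}
  through step 3 (move(office,store)): drop {at(store)}, keep {open(d_kitchen_store), open(d_store_office)}, require {at(office), open(d_store_office)}
    → {at(office), open(d_kitchen_store), open(d_store_office)}
  through step 2 (move(hall,office)): drop {at(office)}, keep {open(d_kitchen_store), open(d_store_office)}, require {at(hall), open(d_hall_office)}
    → {at(hall), open(d_hall_office), open(d_kitchen_store), open(d_store_office)}
  through step 1 (move(dock,hall)): drop {at(hall)}, keep {open(d_hall_office), open(d_kitchen_store), open(d_store_office)}, require {at(dock), open(d_hall_dock)}
    → {at(dock), open(d_hall_dock), open(d_hall_office), open(d_kitchen_store), open(d_store_office)}

== RESULT ==
["at(dock)", "open(d_hall_dock)", "open(d_hall_office)", "open(d_kitchen_store)", "open(d_store_office)"]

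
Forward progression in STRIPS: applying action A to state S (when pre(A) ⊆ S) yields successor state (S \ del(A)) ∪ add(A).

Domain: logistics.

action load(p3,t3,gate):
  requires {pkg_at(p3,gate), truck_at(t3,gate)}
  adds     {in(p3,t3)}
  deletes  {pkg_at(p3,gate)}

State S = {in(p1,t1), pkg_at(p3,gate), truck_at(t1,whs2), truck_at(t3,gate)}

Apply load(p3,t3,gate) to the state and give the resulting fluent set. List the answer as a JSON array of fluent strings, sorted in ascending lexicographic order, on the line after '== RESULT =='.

Compute (S \ del) ∪ add:
  pre ⊆ S: {pkg_at(p3,gate), truck_at(t3,gate)} ⊆ S  — applicable
  S \ del = {in(p1,t1), truck_at(t1,whs2), truck_at(t3,gate)}
  ∪ add   = {in(p1,t1), in(p3,t3), truck_at(t1,whs2), truck_at(t3,gate)}

== RESULT ==
["in(p1,t1)", "in(p3,t3)", "truck_at(t1,whs2)", "truck_at(t3,gate)"]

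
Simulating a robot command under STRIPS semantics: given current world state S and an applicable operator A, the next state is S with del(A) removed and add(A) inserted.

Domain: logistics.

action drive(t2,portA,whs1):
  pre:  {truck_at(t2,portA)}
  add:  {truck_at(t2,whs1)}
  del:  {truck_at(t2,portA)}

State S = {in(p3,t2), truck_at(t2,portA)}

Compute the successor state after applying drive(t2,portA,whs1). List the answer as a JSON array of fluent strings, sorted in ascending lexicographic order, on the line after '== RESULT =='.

Progress:
  pre ⊆ S: {truck_at(t2,portA)} ⊆ S  — applicable
  S \ del = {in(p3,t2)}
  ∪ add   = {in(p3,t2), truck_at(t2,whs1)}

== RESULT ==
["in(p3,t2)", "truck_at(t2,whs1)"]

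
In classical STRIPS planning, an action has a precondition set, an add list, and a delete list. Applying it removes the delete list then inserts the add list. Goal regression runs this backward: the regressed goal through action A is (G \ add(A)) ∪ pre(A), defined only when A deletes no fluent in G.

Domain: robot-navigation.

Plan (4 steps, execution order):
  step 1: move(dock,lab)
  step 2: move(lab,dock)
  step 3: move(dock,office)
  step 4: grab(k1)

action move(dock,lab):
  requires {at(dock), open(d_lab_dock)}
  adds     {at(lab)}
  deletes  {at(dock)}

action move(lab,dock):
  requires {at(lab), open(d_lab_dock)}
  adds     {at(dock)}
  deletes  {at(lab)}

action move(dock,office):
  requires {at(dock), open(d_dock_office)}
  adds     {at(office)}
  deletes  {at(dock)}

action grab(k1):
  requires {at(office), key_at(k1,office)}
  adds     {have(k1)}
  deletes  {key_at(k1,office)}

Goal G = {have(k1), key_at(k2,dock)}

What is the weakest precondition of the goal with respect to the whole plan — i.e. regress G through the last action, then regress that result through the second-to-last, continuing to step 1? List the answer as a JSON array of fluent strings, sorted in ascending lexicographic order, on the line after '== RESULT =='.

Work backward from the goal:
  through step 4 (grab(k1)): drop {have(k1)}, keep {key_at(k2,dock)}, require {at(office), key_at(k1,office)}
    → {at(office), key_at(k1,office), key_at(k2,dock)}
  through step 3 (move(dock,office)): drop {at(office)}, keep {key_at(k1,office), key_at(k2,dock)}, require {at(dock), open(d_dock_office)}
    → {at(dock), key_at(k1,office), key_at(k2,dock), open(d_dock_office)}
  through step 2 (move(lab,dock)): drop {at(dock)}, keep {key_at(k1,office), key_at(k2,dock), open(d_dock_office)}, require {at(lab), open(d_lab_dock)}
    → {at(lab), key_at(k1,office), key_at(k2,dock), open(d_dock_office), open(d_lab_dock)}
  through step 1 (move(dock,lab)): drop {at(lab)}, keep {key_at(k1,office), key_at(k2,dock), open(d_dock_office), open(d_lab_dock)}, require {at(dock), open(d_lab_dock)}
    → {at(dock), key_at(k1,office), key_at(k2,dock), open(d_dock_office), open(d_lab_dock)}

== RESULT ==
["at(dock)", "key_at(k1,office)", "key_at(k2,dock)", "open(d_dock_office)", "open(d_lab_dock)"]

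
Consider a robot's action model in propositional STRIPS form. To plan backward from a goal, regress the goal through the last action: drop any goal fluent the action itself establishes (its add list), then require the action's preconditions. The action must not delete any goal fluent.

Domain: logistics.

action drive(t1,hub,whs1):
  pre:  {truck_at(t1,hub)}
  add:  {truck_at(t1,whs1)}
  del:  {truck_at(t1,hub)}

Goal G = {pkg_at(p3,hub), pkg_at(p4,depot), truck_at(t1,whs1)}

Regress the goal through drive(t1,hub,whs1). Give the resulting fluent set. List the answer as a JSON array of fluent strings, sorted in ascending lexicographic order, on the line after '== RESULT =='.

Compute (G \ add) ∪ pre:
  G ∩ del = {}  (empty — regression defined)
  G \ add = {pkg_at(p3,hub), pkg_at(p4,depot), truck_at(t1,whs1)} \ {truck_at(t1,whs1)} = {pkg_at(p3,hub), pkg_at(p4,depot)}
  ∪ pre   = {pkg_at(p3,hub), pkg_at(p4,depot)} ∪ {truck_at(t1,hub)}
          = {pkg_at(p3,hub), pkg_at(p4,depot), truck_at(t1,hub)}

== RESULT ==
["pkg_at(p3,hub)", "pkg_at(p4,depot)", "truck_at(t1,hub)"]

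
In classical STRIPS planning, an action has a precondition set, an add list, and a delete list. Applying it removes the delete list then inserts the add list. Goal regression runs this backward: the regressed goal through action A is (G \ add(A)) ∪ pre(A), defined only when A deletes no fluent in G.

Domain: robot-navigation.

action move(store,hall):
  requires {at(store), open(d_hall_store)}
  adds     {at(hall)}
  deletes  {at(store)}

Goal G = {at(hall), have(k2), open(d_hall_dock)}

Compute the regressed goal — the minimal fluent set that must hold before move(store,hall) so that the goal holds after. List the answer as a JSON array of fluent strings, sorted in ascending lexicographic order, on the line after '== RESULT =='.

Regress:
  G ∩ del = {}  (empty — regression defined)
  G \ add = {at(hall), have(k2), open(d_hall_dock)} \ {at(hall)} = {have(k2), open(d_hall_dock)}
  ∪ pre   = {have(k2), open(d_hall_dock)} ∪ {at(store), open(d_hall_store)}
          = {at(store), have(k2), open(d_hall_dock), open(d_hall_store)}

== RESULT ==
["at(store)", "have(k2)", "open(d_hall_dock)", "open(d_hall_store)"]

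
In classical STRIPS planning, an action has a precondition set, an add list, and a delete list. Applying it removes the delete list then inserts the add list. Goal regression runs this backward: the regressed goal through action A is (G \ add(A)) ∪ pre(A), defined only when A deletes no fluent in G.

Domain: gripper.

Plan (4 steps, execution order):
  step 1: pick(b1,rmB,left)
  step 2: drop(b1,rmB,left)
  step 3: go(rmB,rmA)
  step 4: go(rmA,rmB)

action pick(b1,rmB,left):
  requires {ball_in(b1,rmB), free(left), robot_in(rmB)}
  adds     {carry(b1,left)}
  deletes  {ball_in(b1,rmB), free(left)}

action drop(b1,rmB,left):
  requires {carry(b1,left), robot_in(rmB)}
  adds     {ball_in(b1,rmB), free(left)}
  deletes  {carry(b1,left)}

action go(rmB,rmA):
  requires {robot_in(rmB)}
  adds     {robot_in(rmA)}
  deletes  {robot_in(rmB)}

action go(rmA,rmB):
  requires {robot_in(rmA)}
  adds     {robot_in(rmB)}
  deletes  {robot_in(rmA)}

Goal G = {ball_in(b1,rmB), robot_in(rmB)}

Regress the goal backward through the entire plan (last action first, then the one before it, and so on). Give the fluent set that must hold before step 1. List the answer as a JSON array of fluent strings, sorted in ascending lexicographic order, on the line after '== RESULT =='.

Work backward from the goal:
  through step 4 (go(rmA,rmB)): drop {robot_in(rmB)}, keep {ball_in(b1,rmB)}, require {robot_in(rmA)}
    → {ball_in(b1,rmB), robot_in(rmA)}
  through step 3 (go(rmB,rmA)): drop {robot_in(rmA)}, keep {ball_in(b1,rmB)}, require {robot_in(rmB)}
    → {ball_in(b1,rmB), robot_in(rmB)}
  through step 2 (drop(b1,rmB,left)): drop {ball_in(b1,rmB)}, keep {robot_in(rmB)}, require {carry(b1,left), robot_in(rmB)}
    → {carry(b1,left), robot_in(rmB)}
  through step 1 (pick(b1,rmB,left)): drop {carry(b1,left)}, keep {robot_in(rmB)}, require {ball_in(b1,rmB), free(left), robot_in(rmB)}
    → {ball_in(b1,rmB), free(left), robot_in(rmB)}

== RESULT ==
["ball_in(b1,rmB)", "free(left)", "robot_in(rmB)"]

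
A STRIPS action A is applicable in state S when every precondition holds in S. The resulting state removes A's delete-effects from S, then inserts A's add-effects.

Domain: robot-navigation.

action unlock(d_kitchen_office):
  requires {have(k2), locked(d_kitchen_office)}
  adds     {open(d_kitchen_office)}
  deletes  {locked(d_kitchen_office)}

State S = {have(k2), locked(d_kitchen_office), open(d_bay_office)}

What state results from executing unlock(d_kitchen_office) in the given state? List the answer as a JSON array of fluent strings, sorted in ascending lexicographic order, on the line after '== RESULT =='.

Compute (S \ del) ∪ add:
  pre ⊆ S: {have(k2), locked(d_kitchen_office)} ⊆ S  — applicable
  S \ del = {have(k2), open(d_bay_office)}
  ∪ add   = {have(k2), open(d_bay_office), open(d_kitchen_office)}

== RESULT ==
["have(k2)", "open(d_bay_office)", "open(d_kitchen_office)"]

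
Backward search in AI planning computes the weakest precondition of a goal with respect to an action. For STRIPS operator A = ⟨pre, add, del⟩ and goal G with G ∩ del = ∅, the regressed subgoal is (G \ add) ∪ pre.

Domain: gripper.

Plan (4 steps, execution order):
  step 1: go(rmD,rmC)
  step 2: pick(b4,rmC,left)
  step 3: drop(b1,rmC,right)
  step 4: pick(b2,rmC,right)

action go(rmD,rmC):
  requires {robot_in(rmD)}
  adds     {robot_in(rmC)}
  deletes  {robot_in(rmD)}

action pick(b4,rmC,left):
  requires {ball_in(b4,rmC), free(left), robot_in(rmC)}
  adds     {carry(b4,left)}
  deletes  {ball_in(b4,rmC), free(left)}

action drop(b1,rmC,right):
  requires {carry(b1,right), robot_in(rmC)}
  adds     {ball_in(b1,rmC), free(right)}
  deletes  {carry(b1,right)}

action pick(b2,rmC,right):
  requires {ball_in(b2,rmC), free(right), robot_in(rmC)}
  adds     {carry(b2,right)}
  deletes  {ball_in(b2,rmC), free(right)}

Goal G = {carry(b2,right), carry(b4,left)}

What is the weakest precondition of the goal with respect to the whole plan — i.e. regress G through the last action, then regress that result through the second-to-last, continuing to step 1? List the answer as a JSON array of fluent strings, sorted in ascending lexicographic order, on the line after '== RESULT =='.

Regress step by step:
  through step 4 (pick(b2,rmC,right)): drop {carry(b2,right)}, keep {carry(b4,left)}, require {ball_in(b2,rmC), free(right), robot_in(rmC)}
    → {ball_in(b2,rmC), carry(b4,left), free(right), robot_in(rmC)}
  through step 3 (drop(b1,rmC,right)): drop {free(right)}, keep {ball_in(b2,rmC), carry(b4,left), robot_in(rmC)}, require {carry(b1,right), robot_in(rmC)}
    → {ball_in(b2,rmC), carry(b1,right), carry(b4,left), robot_in(rmC)}
  through step 2 (pick(b4,rmC,left)): drop {carry(b4,left)}, keep {ball_in(b2,rmC), carry(b1,right), robot_in(rmC)}, require {ball_in(b4,rmC), free(left), robot_in(rmC)}
    → {ball_in(b2,rmC), ball_in(b4,rmC), carry(b1,right), free(left), robot_in(rmC)}
  through step 1 (go(rmD,rmC)): drop {robot_in(rmC)}, keep {ball_in(b2,rmC), ball_in(b4,rmC), carry(b1,right), free(left)}, require {robot_in(rmD)}
    → {ball_in(b2,rmC), ball_in(b4,rmC), carry(b1,right), free(left), robot_in(rmD)}

== RESULT ==
["ball_in(b2,rmC)", "ball_in(b4,rmC)", "carry(b1,right)", "free(left)", "robot_in(rmD)"]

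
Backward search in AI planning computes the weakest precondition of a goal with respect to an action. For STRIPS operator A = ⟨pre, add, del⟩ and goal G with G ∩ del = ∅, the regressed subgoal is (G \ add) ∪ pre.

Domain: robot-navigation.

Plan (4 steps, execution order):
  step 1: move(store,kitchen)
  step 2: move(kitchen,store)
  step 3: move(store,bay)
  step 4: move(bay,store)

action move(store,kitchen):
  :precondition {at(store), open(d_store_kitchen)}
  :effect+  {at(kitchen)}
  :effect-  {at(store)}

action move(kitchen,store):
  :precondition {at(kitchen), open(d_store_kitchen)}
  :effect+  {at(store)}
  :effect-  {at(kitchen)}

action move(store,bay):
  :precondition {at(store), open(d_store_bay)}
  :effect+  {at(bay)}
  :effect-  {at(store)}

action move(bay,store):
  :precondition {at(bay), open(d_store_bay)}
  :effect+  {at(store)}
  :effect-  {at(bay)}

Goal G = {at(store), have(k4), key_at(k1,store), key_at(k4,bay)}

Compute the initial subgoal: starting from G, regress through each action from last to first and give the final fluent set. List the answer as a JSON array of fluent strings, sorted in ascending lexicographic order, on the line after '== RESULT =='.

Work backward from the goal:
  through step 4 (move(bay,store)): drop {at(store)}, keep {have(k4), key_at(k1,store), key_at(k4,bay)}, require {at(bay), open(d_store_bay)}
    → {at(bay), have(k4), key_at(k1,store), key_at(k4,bay), open(d_store_bay)}
  through step 3 (move(store,bay)): drop {at(bay)}, keep {have(k4), key_at(k1,store), key_at(k4,bay), open(d_store_bay)}, require {at(store), open(d_store_bay)}
    → {at(store), have(k4), key_at(k1,store), key_at(k4,bay), open(d_store_bay)}
  through step 2 (move(kitchen,store)): drop {at(store)}, keep {have(k4), key_at(k1,store), key_at(k4,bay), open(d_store_bay)}, require {at(kitchen), open(d_store_kitchen)}
    → {at(kitchen), have(k4), key_at(k1,store), key_at(k4,bay), open(d_store_bay), open(d_store_kitchen)}
  through step 1 (move(store,kitchen)): drop {at(kitchen)}, keep {have(k4), key_at(k1,store), key_at(k4,bay), open(d_store_bay), open(d_store_kitchen)}, require {at(store), open(d_store_kitchen)}
    → {at(store), have(k4), key_at(k1,store), key_at(k4,bay), open(d_store_bay), open(d_store_kitchen)}

== RESULT ==
["at(store)", "have(k4)", "key_at(k1,store)", "key_at(k4,bay)", "open(d_store_bay)", "open(d_store_kitchen)"]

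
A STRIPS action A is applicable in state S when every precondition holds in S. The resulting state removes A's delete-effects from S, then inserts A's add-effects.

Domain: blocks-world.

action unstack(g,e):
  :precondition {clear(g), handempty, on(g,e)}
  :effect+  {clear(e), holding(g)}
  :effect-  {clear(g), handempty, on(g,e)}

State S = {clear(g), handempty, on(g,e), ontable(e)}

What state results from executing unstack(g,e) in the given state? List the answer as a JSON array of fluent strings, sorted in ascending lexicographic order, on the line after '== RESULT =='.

Compute (S \ del) ∪ add:
  pre ⊆ S: {clear(g), handempty, on(g,e)} ⊆ S  — applicable
  S \ del = {ontable(e)}
  ∪ add   = {clear(e), holding(g), ontable(e)}

== RESULT ==
["clear(e)", "holding(g)", "ontable(e)"]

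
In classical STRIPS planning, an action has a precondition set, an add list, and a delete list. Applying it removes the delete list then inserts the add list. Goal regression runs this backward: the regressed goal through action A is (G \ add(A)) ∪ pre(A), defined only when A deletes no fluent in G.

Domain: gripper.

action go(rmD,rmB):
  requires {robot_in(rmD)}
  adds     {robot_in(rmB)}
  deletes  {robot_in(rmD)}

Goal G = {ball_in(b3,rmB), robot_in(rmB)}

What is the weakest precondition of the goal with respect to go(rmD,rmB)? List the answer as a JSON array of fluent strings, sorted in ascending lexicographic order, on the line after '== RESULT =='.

Regress:
  G ∩ del = {}  (empty — regression defined)
  G \ add = {ball_in(b3,rmB), robot_in(rmB)} \ {robot_in(rmB)} = {ball_in(b3,rmB)}
  ∪ pre   = {ball_in(b3,rmB)} ∪ {robot_in(rmD)}
          = {ball_in(b3,rmB), robot_in(rmD)}

== RESULT ==
["ball_in(b3,rmB)", "robot_in(rmD)"]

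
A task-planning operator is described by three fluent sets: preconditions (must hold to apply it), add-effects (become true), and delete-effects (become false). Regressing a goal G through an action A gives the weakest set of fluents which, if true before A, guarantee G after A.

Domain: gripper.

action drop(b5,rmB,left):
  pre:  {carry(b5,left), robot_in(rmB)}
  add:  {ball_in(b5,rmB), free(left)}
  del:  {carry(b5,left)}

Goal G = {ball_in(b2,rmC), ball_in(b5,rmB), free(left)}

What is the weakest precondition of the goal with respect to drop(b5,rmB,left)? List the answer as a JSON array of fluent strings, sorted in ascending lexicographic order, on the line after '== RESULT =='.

Compute (G \ add) ∪ pre:
  G ∩ del = {}  (empty — regression defined)
  G \ add = {ball_in(b2,rmC), ball_in(b5,rmB), free(left)} \ {ball_in(b5,rmB), free(left)} = {ball_in(b2,rmC)}
  ∪ pre   = {ball_in(b2,rmC)} ∪ {carry(b5,left), robot_in(rmB)}
          = {ball_in(b2,rmC), carry(b5,left), robot_in(rmB)}

== RESULT ==
["ball_in(b2,rmC)", "carry(b5,left)", "robot_in(rmB)"]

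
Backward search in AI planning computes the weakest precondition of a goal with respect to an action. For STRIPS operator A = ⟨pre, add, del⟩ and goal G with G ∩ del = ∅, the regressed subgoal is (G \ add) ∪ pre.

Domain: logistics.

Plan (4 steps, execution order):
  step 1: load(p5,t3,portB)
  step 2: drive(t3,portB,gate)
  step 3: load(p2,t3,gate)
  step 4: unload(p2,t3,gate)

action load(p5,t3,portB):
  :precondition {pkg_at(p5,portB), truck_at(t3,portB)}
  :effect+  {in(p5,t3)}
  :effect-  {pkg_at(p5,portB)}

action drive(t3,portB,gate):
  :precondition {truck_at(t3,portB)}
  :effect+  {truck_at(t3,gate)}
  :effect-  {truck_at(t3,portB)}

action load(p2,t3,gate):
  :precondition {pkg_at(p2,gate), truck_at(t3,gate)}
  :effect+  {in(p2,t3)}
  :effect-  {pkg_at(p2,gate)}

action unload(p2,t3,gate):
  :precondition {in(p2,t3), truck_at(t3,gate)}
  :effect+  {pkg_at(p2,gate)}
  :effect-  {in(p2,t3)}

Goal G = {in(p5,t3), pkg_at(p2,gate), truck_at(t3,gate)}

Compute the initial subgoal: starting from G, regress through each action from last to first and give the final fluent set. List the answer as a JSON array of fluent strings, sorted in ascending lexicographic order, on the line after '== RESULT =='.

Regress step by step:
  through step 4 (unload(p2,t3,gate)): drop {pkg_at(p2,gate)}, keep {in(p5,t3), truck_at(t3,gate)}, require {in(p2,t3), truck_at(t3,gate)}
    → {in(p2,t3), in(p5,t3), truck_at(t3,gate)}
  through step 3 (load(p2,t3,gate)): drop {in(p2,t3)}, keep {in(p5,t3), truck_at(t3,gate)}, require {pkg_at(p2,gate), truck_at(t3,gate)}
    → {in(p5,t3), pkg_at(p2,gate), truck_at(t3,gate)}
  through step 2 (drive(t3,portB,gate)): drop {truck_at(t3,gate)}, keep {in(p5,t3), pkg_at(p2,gate)}, require {truck_at(t3,portB)}
    → {in(p5,t3), pkg_at(p2,gate), truck_at(t3,portB)}
  through step 1 (load(p5,t3,portB)): drop {in(p5,t3)}, keep {pkg_at(p2,gate), truck_at(t3,portB)}, require {pkg_at(p5,portB), truck_at(t3,portB)}
    → {pkg_at(p2,gate), pkg_at(p5,portB), truck_at(t3,portB)}

== RESULT ==
["pkg_at(p2,gate)", "pkg_at(p5,portB)", "truck_at(t3,portB)"]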